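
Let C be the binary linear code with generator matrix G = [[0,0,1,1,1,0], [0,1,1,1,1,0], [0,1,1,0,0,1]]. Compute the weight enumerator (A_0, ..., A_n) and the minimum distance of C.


Weight distribution: A_0 = 1, A_1 = 1, A_2 = 1, A_3 = 3, A_4 = 2. Minimum distance d = 1.

Enumerate all 2^3 = 8 messages m ∈ F_2^3.
For each, compute codeword c = mG in F_2^6, then tally its weight.
  m = 000 → c = 000000, weight = 0.
  m = 100 → c = 001110, weight = 3.
  m = 010 → c = 011110, weight = 4.
  m = 110 → c = 010000, weight = 1.
  m = 001 → c = 011001, weight = 3.
  m = 101 → c = 010111, weight = 4.
  m = 011 → c = 000111, weight = 3.
  m = 111 → c = 001001, weight = 2.
Tally weights:
  weight 0: 1 codewords.
  weight 1: 1 codewords.
  weight 2: 1 codewords.
  weight 3: 3 codewords.
  weight 4: 2 codewords.
Minimum distance d = smallest w > 0 with A_w > 0 = 1.
Sanity: Σ A_w = 8 = 2^3 = 8 ✓.


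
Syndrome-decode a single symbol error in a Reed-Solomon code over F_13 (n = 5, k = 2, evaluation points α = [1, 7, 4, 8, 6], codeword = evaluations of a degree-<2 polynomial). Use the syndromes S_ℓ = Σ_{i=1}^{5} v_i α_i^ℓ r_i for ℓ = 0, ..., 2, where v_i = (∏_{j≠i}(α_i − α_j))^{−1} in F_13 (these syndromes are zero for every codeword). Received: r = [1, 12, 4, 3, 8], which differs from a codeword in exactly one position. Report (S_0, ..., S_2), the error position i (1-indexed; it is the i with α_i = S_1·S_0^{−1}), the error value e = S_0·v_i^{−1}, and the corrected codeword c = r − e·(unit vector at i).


S = (5, 7, 2), error at position 3, error magnitude e = 4, c = [1, 12, 0, 3, 8].

Step 1: column multipliers v_i = (∏_{j≠i}(α_i − α_j))^{−1} mod 13.
  i = 1 (α = 1): (1−7)(1−4)(1−8)(1−6) = (−6)·(−3)·(−7)·(−5) = 630 ≡ 6, so v_1 = 6^{−1} = 11 (mod 13).
  i = 2 (α = 7): (7−1)(7−4)(7−8)(7−6) = 6·3·(−1)·1 = −18 ≡ 8, so v_2 = 8^{−1} = 5 (mod 13).
  i = 3 (α = 4): (4−1)(4−7)(4−8)(4−6) = 3·(−3)·(−4)·(−2) = −72 ≡ 6, so v_3 = 6^{−1} = 11 (mod 13).
  i = 4 (α = 8): (8−1)(8−7)(8−4)(8−6) = 7·1·4·2 = 56 ≡ 4, so v_4 = 4^{−1} = 10 (mod 13).
  i = 5 (α = 6): (6−1)(6−7)(6−4)(6−8) = 5·(−1)·2·(−2) = 20 ≡ 7, so v_5 = 7^{−1} = 2 (mod 13).
  v = [11, 5, 11, 10, 2].
Step 2: syndromes of r = [1, 12, 4, 3, 8] (all sums mod 13).
  S_0 = Σ v_i r_i = 11·1 + 5·12 + 11·4 + 10·3 + 2·8 = 161 ≡ 5.
  S_1 = Σ v_i α_i r_i = 11·1·1 + 5·7·12 + 11·4·4 + 10·8·3 + 2·6·8 = 943 ≡ 7.
  α_i^2 mod 13 = [1, 10, 3, 12, 10].
  S_2 = Σ v_i α_i^2 r_i = 11·1·1 + 5·10·12 + 11·3·4 + 10·12·3 + 2·10·8 = 1263 ≡ 2.
  S = (5, 7, 2) ≠ 0, so r is not a codeword (an error is present).
Step 3: locate the error. For a single error e at position i, S_ℓ = v_i·e·α_i^ℓ, so α_err = S_1/S_0.
  S_0^{−1} = 5^{−1} = 8 (mod 13), so α_err = 7·8 = 56 ≡ 4 = α_3. Error position i = 3.
  Consistency check: S_2/S_1 = 2·2 = 4 ≡ 4 = α_err ✓ (single-error assumption holds).
Step 4: error magnitude e = S_0/v_3 = S_0·∏_{j≠3}(α_3 − α_j) = 5·6 = 30 ≡ 4 (mod 13).
Step 5: correct position 3: c_3 = r_3 − e = 4 − 4 ≡ 0 (mod 13). Hence c = [1, 12, 0, 3, 8].
  Check: interpolating c through the α_i gives m(x) = 10 + 4·x (degree < 2) with m(α_i) = c_i for every i, so c is indeed a codeword.


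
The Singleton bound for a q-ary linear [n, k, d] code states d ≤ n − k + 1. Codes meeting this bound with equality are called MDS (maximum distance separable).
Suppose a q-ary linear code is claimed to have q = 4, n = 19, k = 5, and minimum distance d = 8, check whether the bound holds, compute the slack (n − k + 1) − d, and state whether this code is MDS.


Singleton RHS = n − k + 1 = 15, slack = 7, bound satisfied, not MDS.

Singleton bound: d ≤ n − k + 1.
Here n = 19, k = 5, so n − k + 1 = 15.
Given d = 8, check d ≤ 15: YES.
Slack = (n − k + 1) − d = 7.
The code is NOT MDS (slack = 7 > 0).
Description: the claimed parameters are [19, 5, 8]_4; such a code would be non-MDS.


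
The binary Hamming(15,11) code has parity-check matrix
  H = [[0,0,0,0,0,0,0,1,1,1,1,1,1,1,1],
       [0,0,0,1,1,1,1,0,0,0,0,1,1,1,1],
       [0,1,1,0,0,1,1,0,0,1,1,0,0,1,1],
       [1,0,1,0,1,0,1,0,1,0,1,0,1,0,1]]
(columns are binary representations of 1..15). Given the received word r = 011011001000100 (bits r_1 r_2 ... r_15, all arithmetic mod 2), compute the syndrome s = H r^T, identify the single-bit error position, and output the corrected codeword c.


s = (0, 1, 1, 0)^T, error position = 6, corrected codeword c = 011010001000100

Compute s = H r^T mod 2 one row at a time:
  s_1 = 0 + 1 + 0 + 0 + 0 + 1 + 0 + 0 = 2 ≡ 0 (mod 2).
  s_2 = 0 + 1 + 1 + 0 + 0 + 1 + 0 + 0 = 3 ≡ 1 (mod 2).
  s_3 = 1 + 1 + 1 + 0 + 0 + 0 + 0 + 0 = 3 ≡ 1 (mod 2).
  s_4 = 0 + 1 + 1 + 0 + 1 + 0 + 1 + 0 = 4 ≡ 0 (mod 2).
s = (0, 1, 1, 0)^T — this equals column 6 of H (binary 0110), so error is at position 6.
Correct: flip bit 6 of r = 011011001000100 to get c = 011010001000100.


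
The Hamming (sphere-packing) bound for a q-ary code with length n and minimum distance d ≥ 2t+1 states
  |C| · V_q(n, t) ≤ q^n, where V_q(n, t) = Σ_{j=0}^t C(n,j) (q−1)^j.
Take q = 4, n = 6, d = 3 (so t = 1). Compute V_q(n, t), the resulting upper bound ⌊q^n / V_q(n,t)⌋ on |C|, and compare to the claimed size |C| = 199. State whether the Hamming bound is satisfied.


V_q(n, t) = 19, q^n = 4096, Hamming bound = 215, |C| = 199 ≤ bound (satisfied).

Step 1: Compute V_q(n, t) = Σ_{j=0}^1 C(n, j) (q−1)^j.
  j = 0: C(6,0)·(3)^0 = 1·1 = 1.
  j = 1: C(6,1)·(3)^1 = 6·3 = 18.
  V_q(n, t) = 1 + 18 = 19.
Step 2: q^n = 4^6 = 4096.
Step 3: Hamming bound ⌊q^n / V_q(n,t)⌋ = ⌊4096/19⌋ = 215.
Step 4: Compare |C| = 199 to 215: satisfied.
The claimed |C| lies below the Hamming bound.


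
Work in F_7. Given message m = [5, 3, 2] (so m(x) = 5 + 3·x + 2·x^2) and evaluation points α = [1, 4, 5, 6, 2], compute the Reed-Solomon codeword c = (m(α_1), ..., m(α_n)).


c = [3, 0, 0, 4, 5]

Message polynomial: m(x) = 5 + 3·x + 2·x^2 (mod 7).
For each evaluation point α_i, compute m(α_i) mod 7:
  α_1 = 1: Horner steps 2 → 5 → 3, so m(1) = 3.
  α_2 = 4: Horner steps 2 → 4 → 0, so m(4) = 0.
  α_3 = 5: Horner steps 2 → 6 → 0, so m(5) = 0.
  α_4 = 6: Horner steps 2 → 1 → 4, so m(6) = 4.
  α_5 = 2: Horner steps 2 → 0 → 5, so m(2) = 5.
Codeword c = [3, 0, 0, 4, 5] ∈ F_7^5.


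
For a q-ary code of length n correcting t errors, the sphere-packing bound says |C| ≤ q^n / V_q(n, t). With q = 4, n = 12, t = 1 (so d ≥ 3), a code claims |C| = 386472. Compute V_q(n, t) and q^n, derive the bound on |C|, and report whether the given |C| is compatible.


V_q(n, t) = 37, q^n = 16777216, Hamming bound = 453438, |C| = 386472 ≤ bound (satisfied).

Step 1: Compute V_q(n, t) = Σ_{j=0}^1 C(n, j) (q−1)^j.
  j = 0: C(12,0)·(3)^0 = 1·1 = 1.
  j = 1: C(12,1)·(3)^1 = 12·3 = 36.
  V_q(n, t) = 1 + 36 = 37.
Step 2: q^n = 4^12 = 16777216.
Step 3: Hamming bound ⌊q^n / V_q(n,t)⌋ = ⌊16777216/37⌋ = 453438.
Step 4: Compare |C| = 386472 to 453438: satisfied.
The claimed |C| lies below the Hamming bound.


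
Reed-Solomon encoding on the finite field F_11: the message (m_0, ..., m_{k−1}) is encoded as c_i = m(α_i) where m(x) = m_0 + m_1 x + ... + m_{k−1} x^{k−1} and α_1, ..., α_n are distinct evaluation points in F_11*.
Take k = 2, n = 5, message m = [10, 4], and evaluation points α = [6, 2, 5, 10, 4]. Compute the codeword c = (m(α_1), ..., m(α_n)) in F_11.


c = [1, 7, 8, 6, 4]

Message polynomial: m(x) = 10 + 4·x (mod 11).
For each evaluation point α_i, compute m(α_i) mod 11:
  α_1 = 6: Horner steps 4 → 1, so m(6) = 1.
  α_2 = 2: Horner steps 4 → 7, so m(2) = 7.
  α_3 = 5: Horner steps 4 → 8, so m(5) = 8.
  α_4 = 10: Horner steps 4 → 6, so m(10) = 6.
  α_5 = 4: Horner steps 4 → 4, so m(4) = 4.
Codeword c = [1, 7, 8, 6, 4] ∈ F_11^5.


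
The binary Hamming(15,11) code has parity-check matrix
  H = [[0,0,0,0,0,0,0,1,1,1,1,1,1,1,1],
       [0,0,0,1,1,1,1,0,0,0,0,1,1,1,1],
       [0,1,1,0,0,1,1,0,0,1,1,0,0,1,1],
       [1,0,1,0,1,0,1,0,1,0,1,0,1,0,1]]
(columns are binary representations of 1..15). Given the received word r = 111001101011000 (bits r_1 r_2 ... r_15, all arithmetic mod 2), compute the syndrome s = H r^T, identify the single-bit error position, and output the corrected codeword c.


s = (1, 1, 1, 1)^T, error position = 15, corrected codeword c = 111001101011001

Compute s = H r^T mod 2 one row at a time:
  s_1 = 0 + 1 + 0 + 1 + 1 + 0 + 0 + 0 = 3 ≡ 1 (mod 2).
  s_2 = 0 + 0 + 1 + 1 + 1 + 0 + 0 + 0 = 3 ≡ 1 (mod 2).
  s_3 = 1 + 1 + 1 + 1 + 0 + 1 + 0 + 0 = 5 ≡ 1 (mod 2).
  s_4 = 1 + 1 + 0 + 1 + 1 + 1 + 0 + 0 = 5 ≡ 1 (mod 2).
s = (1, 1, 1, 1)^T — this equals column 15 of H (binary 1111), so error is at position 15.
Correct: flip bit 15 of r = 111001101011000 to get c = 111001101011001.


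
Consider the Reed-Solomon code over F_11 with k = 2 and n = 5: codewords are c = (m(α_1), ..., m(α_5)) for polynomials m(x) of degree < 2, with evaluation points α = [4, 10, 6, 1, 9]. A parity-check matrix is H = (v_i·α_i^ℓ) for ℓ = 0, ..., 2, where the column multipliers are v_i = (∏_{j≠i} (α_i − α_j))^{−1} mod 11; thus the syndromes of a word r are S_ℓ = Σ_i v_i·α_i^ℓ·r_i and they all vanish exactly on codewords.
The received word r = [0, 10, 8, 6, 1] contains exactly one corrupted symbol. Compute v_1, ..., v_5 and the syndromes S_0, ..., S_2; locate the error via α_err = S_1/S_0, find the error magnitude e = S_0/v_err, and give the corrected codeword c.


S = (10, 5, 8), error at position 3, error magnitude e = 1, c = [0, 10, 7, 6, 1].

Step 1: column multipliers v_i = (∏_{j≠i}(α_i − α_j))^{−1} mod 11.
  i = 1 (α = 4): (4−10)(4−6)(4−1)(4−9) = (−6)·(−2)·3·(−5) = −180 ≡ 7, so v_1 = 7^{−1} = 8 (mod 11).
  i = 2 (α = 10): (10−4)(10−6)(10−1)(10−9) = 6·4·9·1 = 216 ≡ 7, so v_2 = 7^{−1} = 8 (mod 11).
  i = 3 (α = 6): (6−4)(6−10)(6−1)(6−9) = 2·(−4)·5·(−3) = 120 ≡ 10, so v_3 = 10^{−1} = 10 (mod 11).
  i = 4 (α = 1): (1−4)(1−10)(1−6)(1−9) = (−3)·(−9)·(−5)·(−8) = 1080 ≡ 2, so v_4 = 2^{−1} = 6 (mod 11).
  i = 5 (α = 9): (9−4)(9−10)(9−6)(9−1) = 5·(−1)·3·8 = −120 ≡ 1, so v_5 = 1^{−1} = 1 (mod 11).
  v = [8, 8, 10, 6, 1].
Step 2: syndromes of r = [0, 10, 8, 6, 1] (all sums mod 11).
  S_0 = Σ v_i r_i = 8·0 + 8·10 + 10·8 + 6·6 + 1·1 = 197 ≡ 10.
  S_1 = Σ v_i α_i r_i = 8·4·0 + 8·10·10 + 10·6·8 + 6·1·6 + 1·9·1 = 1325 ≡ 5.
  α_i^2 mod 11 = [5, 1, 3, 1, 4].
  S_2 = Σ v_i α_i^2 r_i = 8·5·0 + 8·1·10 + 10·3·8 + 6·1·6 + 1·4·1 = 360 ≡ 8.
  S = (10, 5, 8) ≠ 0, so r is not a codeword (an error is present).
Step 3: locate the error. For a single error e at position i, S_ℓ = v_i·e·α_i^ℓ, so α_err = S_1/S_0.
  S_0^{−1} = 10^{−1} = 10 (mod 11), so α_err = 5·10 = 50 ≡ 6 = α_3. Error position i = 3.
  Consistency check: S_2/S_1 = 8·9 = 72 ≡ 6 = α_err ✓ (single-error assumption holds).
Step 4: error magnitude e = S_0/v_3 = S_0·∏_{j≠3}(α_3 − α_j) = 10·10 = 100 ≡ 1 (mod 11).
Step 5: correct position 3: c_3 = r_3 − e = 8 − 1 ≡ 7 (mod 11). Hence c = [0, 10, 7, 6, 1].
  Check: interpolating c through the α_i gives m(x) = 8 + 9·x (degree < 2) with m(α_i) = c_i for every i, so c is indeed a codeword.


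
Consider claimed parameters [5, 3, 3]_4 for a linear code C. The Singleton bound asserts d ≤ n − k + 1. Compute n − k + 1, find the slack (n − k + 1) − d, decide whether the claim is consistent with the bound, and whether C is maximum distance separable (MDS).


Singleton RHS = n − k + 1 = 3, slack = 0, bound satisfied, MDS.

Singleton bound: d ≤ n − k + 1.
Here n = 5, k = 3, so n − k + 1 = 3.
Given d = 3, check d ≤ 3: YES.
Slack = (n − k + 1) − d = 0.
The code is MDS (slack = 0).
Description: the claimed parameters are [5, 3, 3]_4; such a code would be MDS (meets Singleton bound).


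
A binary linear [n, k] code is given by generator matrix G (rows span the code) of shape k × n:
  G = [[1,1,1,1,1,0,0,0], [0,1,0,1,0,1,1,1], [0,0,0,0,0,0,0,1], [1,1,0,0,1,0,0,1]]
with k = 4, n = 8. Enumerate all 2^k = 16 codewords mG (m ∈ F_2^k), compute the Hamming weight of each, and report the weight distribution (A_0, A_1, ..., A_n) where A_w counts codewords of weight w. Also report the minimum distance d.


Weight distribution: A_0 = 1, A_1 = 1, A_2 = 1, A_3 = 2, A_4 = 3, A_5 = 5, A_6 = 3. Minimum distance d = 1.

Enumerate all 2^4 = 16 messages m ∈ F_2^4.
For each, compute codeword c = mG in F_2^8, then tally its weight.
  m = 0000 → c = 00000000, weight = 0.
  m = 1000 → c = 11111000, weight = 5.
  m = 0100 → c = 01010111, weight = 5.
  m = 1100 → c = 10101111, weight = 6.
  m = 0010 → c = 00000001, weight = 1.
  m = 1010 → c = 11111001, weight = 6.
  m = 0110 → c = 01010110, weight = 4.
  m = 1110 → c = 10101110, weight = 5.
  m = 0001 → c = 11001001, weight = 4.
  m = 1001 → c = 00110001, weight = 3.
  m = 0101 → c = 10011110, weight = 5.
  m = 1101 → c = 01100110, weight = 4.
  m = 0011 → c = 11001000, weight = 3.
  m = 1011 → c = 00110000, weight = 2.
  m = 0111 → c = 10011111, weight = 6.
  m = 1111 → c = 01100111, weight = 5.
Tally weights:
  weight 0: 1 codewords.
  weight 1: 1 codewords.
  weight 2: 1 codewords.
  weight 3: 2 codewords.
  weight 4: 3 codewords.
  weight 5: 5 codewords.
  weight 6: 3 codewords.
Minimum distance d = smallest w > 0 with A_w > 0 = 1.
Sanity: Σ A_w = 16 = 2^4 = 16 ✓.


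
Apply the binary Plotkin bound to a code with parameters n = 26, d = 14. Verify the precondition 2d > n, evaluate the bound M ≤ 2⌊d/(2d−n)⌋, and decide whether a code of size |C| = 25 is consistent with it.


Plotkin bound M ≤ 14; given |C| = 25 > bound (violated).

Check applicability: 2d = 28, n = 26.
2d − n = 2 > 0, so Plotkin applies.
Compute d/(2d−n) = 14/2 ≈ 7.0000.
⌊d/(2d−n)⌋ = 7.
Plotkin bound: M ≤ 2·7 = 14.
Given |C| = 25, check: VIOLATED.
This |C| is above the Plotkin bound, so no binary code with n = 26, d = 14 and 25 codewords exists.


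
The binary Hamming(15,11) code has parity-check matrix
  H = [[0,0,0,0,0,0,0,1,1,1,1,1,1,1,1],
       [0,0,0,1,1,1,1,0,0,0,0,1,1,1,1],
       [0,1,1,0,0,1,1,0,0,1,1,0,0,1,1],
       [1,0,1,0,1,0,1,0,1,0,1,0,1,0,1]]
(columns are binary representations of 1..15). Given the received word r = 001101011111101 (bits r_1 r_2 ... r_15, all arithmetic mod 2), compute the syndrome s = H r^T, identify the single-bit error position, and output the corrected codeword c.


s = (1, 1, 1, 1)^T, error position = 15, corrected codeword c = 001101011111100

Compute s = H r^T mod 2 one row at a time:
  s_1 = 1 + 1 + 1 + 1 + 1 + 1 + 0 + 1 = 7 ≡ 1 (mod 2).
  s_2 = 1 + 0 + 1 + 0 + 1 + 1 + 0 + 1 = 5 ≡ 1 (mod 2).
  s_3 = 0 + 1 + 1 + 0 + 1 + 1 + 0 + 1 = 5 ≡ 1 (mod 2).
  s_4 = 0 + 1 + 0 + 0 + 1 + 1 + 1 + 1 = 5 ≡ 1 (mod 2).
s = (1, 1, 1, 1)^T — this equals column 15 of H (binary 1111), so error is at position 15.
Correct: flip bit 15 of r = 001101011111101 to get c = 001101011111100.


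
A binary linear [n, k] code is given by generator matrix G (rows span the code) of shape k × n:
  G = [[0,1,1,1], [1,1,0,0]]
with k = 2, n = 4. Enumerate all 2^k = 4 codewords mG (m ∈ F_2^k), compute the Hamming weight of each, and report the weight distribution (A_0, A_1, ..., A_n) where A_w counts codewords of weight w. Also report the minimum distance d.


Weight distribution: A_0 = 1, A_2 = 1, A_3 = 2. Minimum distance d = 2.

Enumerate all 2^2 = 4 messages m ∈ F_2^2.
For each, compute codeword c = mG in F_2^4, then tally its weight.
  m = 00 → c = 0000, weight = 0.
  m = 10 → c = 0111, weight = 3.
  m = 01 → c = 1100, weight = 2.
  m = 11 → c = 1011, weight = 3.
Tally weights:
  weight 0: 1 codewords.
  weight 2: 1 codewords.
  weight 3: 2 codewords.
Minimum distance d = smallest w > 0 with A_w > 0 = 2.
Sanity: Σ A_w = 4 = 2^2 = 4 ✓.


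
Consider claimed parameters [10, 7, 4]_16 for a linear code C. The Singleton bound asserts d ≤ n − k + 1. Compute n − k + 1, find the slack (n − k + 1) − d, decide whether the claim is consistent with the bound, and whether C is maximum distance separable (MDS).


Singleton RHS = n − k + 1 = 4, slack = 0, bound satisfied, MDS.

Singleton bound: d ≤ n − k + 1.
Here n = 10, k = 7, so n − k + 1 = 4.
Given d = 4, check d ≤ 4: YES.
Slack = (n − k + 1) − d = 0.
The code is MDS (slack = 0).
Description: the claimed parameters are [10, 7, 4]_16; such a code would be MDS (meets Singleton bound).


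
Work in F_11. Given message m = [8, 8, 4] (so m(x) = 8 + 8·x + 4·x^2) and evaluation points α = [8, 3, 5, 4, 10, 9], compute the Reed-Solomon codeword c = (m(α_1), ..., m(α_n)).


c = [9, 2, 5, 5, 4, 8]

Message polynomial: m(x) = 8 + 8·x + 4·x^2 (mod 11).
For each evaluation point α_i, compute m(α_i) mod 11:
  α_1 = 8: Horner steps 4 → 7 → 9, so m(8) = 9.
  α_2 = 3: Horner steps 4 → 9 → 2, so m(3) = 2.
  α_3 = 5: Horner steps 4 → 6 → 5, so m(5) = 5.
  α_4 = 4: Horner steps 4 → 2 → 5, so m(4) = 5.
  α_5 = 10: Horner steps 4 → 4 → 4, so m(10) = 4.
  α_6 = 9: Horner steps 4 → 0 → 8, so m(9) = 8.
Codeword c = [9, 2, 5, 5, 4, 8] ∈ F_11^6.


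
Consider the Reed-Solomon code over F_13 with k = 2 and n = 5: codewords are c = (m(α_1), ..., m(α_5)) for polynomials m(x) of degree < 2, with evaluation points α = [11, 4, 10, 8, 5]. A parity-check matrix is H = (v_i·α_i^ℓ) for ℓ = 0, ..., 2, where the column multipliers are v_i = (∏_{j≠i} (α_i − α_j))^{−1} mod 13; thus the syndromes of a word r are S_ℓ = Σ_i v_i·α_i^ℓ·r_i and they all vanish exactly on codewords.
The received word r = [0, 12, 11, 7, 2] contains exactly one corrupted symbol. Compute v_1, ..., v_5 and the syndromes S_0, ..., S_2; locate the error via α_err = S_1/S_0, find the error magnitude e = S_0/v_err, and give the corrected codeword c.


S = (1, 5, 12), error at position 5, error magnitude e = 1, c = [0, 12, 11, 7, 1].

Step 1: column multipliers v_i = (∏_{j≠i}(α_i − α_j))^{−1} mod 13.
  i = 1 (α = 11): (11−4)(11−10)(11−8)(11−5) = 7·1·3·6 = 126 ≡ 9, so v_1 = 9^{−1} = 3 (mod 13).
  i = 2 (α = 4): (4−11)(4−10)(4−8)(4−5) = (−7)·(−6)·(−4)·(−1) = 168 ≡ 12, so v_2 = 12^{−1} = 12 (mod 13).
  i = 3 (α = 10): (10−11)(10−4)(10−8)(10−5) = (−1)·6·2·5 = −60 ≡ 5, so v_3 = 5^{−1} = 8 (mod 13).
  i = 4 (α = 8): (8−11)(8−4)(8−10)(8−5) = (−3)·4·(−2)·3 = 72 ≡ 7, so v_4 = 7^{−1} = 2 (mod 13).
  i = 5 (α = 5): (5−11)(5−4)(5−10)(5−8) = (−6)·1·(−5)·(−3) = −90 ≡ 1, so v_5 = 1^{−1} = 1 (mod 13).
  v = [3, 12, 8, 2, 1].
Step 2: syndromes of r = [0, 12, 11, 7, 2] (all sums mod 13).
  S_0 = Σ v_i r_i = 3·0 + 12·12 + 8·11 + 2·7 + 1·2 = 248 ≡ 1.
  S_1 = Σ v_i α_i r_i = 3·11·0 + 12·4·12 + 8·10·11 + 2·8·7 + 1·5·2 = 1578 ≡ 5.
  α_i^2 mod 13 = [4, 3, 9, 12, 12].
  S_2 = Σ v_i α_i^2 r_i = 3·4·0 + 12·3·12 + 8·9·11 + 2·12·7 + 1·12·2 = 1416 ≡ 12.
  S = (1, 5, 12) ≠ 0, so r is not a codeword (an error is present).
Step 3: locate the error. For a single error e at position i, S_ℓ = v_i·e·α_i^ℓ, so α_err = S_1/S_0.
  S_0^{−1} = 1^{−1} = 1 (mod 13), so α_err = 5·1 = 5 ≡ 5 = α_5. Error position i = 5.
  Consistency check: S_2/S_1 = 12·8 = 96 ≡ 5 = α_err ✓ (single-error assumption holds).
Step 4: error magnitude e = S_0/v_5 = S_0·∏_{j≠5}(α_5 − α_j) = 1·1 = 1 ≡ 1 (mod 13).
Step 5: correct position 5: c_5 = r_5 − e = 2 − 1 ≡ 1 (mod 13). Hence c = [0, 12, 11, 7, 1].
  Check: interpolating c through the α_i gives m(x) = 4 + 2·x (degree < 2) with m(α_i) = c_i for every i, so c is indeed a codeword.


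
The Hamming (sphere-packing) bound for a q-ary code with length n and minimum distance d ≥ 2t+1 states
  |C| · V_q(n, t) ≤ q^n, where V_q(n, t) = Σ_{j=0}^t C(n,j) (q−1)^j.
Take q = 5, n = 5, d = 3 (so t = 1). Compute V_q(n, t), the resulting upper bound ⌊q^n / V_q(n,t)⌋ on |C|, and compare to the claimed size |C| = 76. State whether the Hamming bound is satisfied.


V_q(n, t) = 21, q^n = 3125, Hamming bound = 148, |C| = 76 ≤ bound (satisfied).

Step 1: Compute V_q(n, t) = Σ_{j=0}^1 C(n, j) (q−1)^j.
  j = 0: C(5,0)·(4)^0 = 1·1 = 1.
  j = 1: C(5,1)·(4)^1 = 5·4 = 20.
  V_q(n, t) = 1 + 20 = 21.
Step 2: q^n = 5^5 = 3125.
Step 3: Hamming bound ⌊q^n / V_q(n,t)⌋ = ⌊3125/21⌋ = 148.
Step 4: Compare |C| = 76 to 148: satisfied.
The claimed |C| lies below the Hamming bound.


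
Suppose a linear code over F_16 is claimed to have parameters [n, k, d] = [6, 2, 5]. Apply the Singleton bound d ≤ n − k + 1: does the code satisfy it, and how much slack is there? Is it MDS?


Singleton RHS = n − k + 1 = 5, slack = 0, bound satisfied, MDS.

Singleton bound: d ≤ n − k + 1.
Here n = 6, k = 2, so n − k + 1 = 5.
Given d = 5, check d ≤ 5: YES.
Slack = (n − k + 1) − d = 0.
The code is MDS (slack = 0).
Description: the claimed parameters are [6, 2, 5]_16; such a code would be MDS (meets Singleton bound).


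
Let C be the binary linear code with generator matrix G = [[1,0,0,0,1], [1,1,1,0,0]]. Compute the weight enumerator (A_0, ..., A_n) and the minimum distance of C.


Weight distribution: A_0 = 1, A_2 = 1, A_3 = 2. Minimum distance d = 2.

Enumerate all 2^2 = 4 messages m ∈ F_2^2.
For each, compute codeword c = mG in F_2^5, then tally its weight.
  m = 00 → c = 00000, weight = 0.
  m = 10 → c = 10001, weight = 2.
  m = 01 → c = 11100, weight = 3.
  m = 11 → c = 01101, weight = 3.
Tally weights:
  weight 0: 1 codewords.
  weight 2: 1 codewords.
  weight 3: 2 codewords.
Minimum distance d = smallest w > 0 with A_w > 0 = 2.
Sanity: Σ A_w = 4 = 2^2 = 4 ✓.


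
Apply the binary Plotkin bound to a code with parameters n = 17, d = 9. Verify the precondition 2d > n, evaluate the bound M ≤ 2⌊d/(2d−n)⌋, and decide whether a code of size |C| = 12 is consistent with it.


Plotkin bound M ≤ 18; given |C| = 12 ≤ bound (satisfied).

Check applicability: 2d = 18, n = 17.
2d − n = 1 > 0, so Plotkin applies.
Compute d/(2d−n) = 9/1 ≈ 9.0000.
⌊d/(2d−n)⌋ = 9.
Plotkin bound: M ≤ 2·9 = 18.
Given |C| = 12, check: satisfied.
This |C| is below the Plotkin bound.


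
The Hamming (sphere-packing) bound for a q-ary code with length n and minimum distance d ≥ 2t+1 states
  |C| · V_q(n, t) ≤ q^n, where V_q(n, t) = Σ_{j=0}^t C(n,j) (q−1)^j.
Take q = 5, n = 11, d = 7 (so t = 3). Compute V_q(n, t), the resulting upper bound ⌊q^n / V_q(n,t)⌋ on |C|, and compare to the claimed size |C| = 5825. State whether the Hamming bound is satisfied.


V_q(n, t) = 11485, q^n = 48828125, Hamming bound = 4251, |C| = 5825 > bound (violated).

Step 1: Compute V_q(n, t) = Σ_{j=0}^3 C(n, j) (q−1)^j.
  j = 0: C(11,0)·(4)^0 = 1·1 = 1.
  j = 1: C(11,1)·(4)^1 = 11·4 = 44.
  j = 2: C(11,2)·(4)^2 = 55·16 = 880.
  j = 3: C(11,3)·(4)^3 = 165·64 = 10560.
  V_q(n, t) = 1 + 44 + 880 + 10560 = 11485.
Step 2: q^n = 5^11 = 48828125.
Step 3: Hamming bound ⌊q^n / V_q(n,t)⌋ = ⌊48828125/11485⌋ = 4251.
Step 4: Compare |C| = 5825 to 4251: violated.
The claimed |C| lies above the Hamming bound, so no 5-ary code of length 11 with d ≥ 7 can have 5825 codewords.


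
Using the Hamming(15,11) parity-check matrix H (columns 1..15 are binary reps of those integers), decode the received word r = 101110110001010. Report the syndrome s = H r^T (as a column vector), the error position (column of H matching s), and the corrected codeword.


s = (1, 1, 1, 0)^T, error position = 14, corrected codeword c = 101110110001000

Compute s = H r^T mod 2 one row at a time:
  s_1 = 1 + 0 + 0 + 0 + 1 + 0 + 1 + 0 = 3 ≡ 1 (mod 2).
  s_2 = 1 + 1 + 0 + 1 + 1 + 0 + 1 + 0 = 5 ≡ 1 (mod 2).
  s_3 = 0 + 1 + 0 + 1 + 0 + 0 + 1 + 0 = 3 ≡ 1 (mod 2).
  s_4 = 1 + 1 + 1 + 1 + 0 + 0 + 0 + 0 = 4 ≡ 0 (mod 2).
s = (1, 1, 1, 0)^T — this equals column 14 of H (binary 1110), so error is at position 14.
Correct: flip bit 14 of r = 101110110001010 to get c = 101110110001000.


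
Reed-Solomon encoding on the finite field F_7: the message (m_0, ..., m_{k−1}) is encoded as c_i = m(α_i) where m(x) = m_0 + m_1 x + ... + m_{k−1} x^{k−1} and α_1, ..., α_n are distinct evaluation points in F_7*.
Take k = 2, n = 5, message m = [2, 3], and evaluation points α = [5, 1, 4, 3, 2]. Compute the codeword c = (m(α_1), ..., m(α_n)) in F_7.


c = [3, 5, 0, 4, 1]

Message polynomial: m(x) = 2 + 3·x (mod 7).
For each evaluation point α_i, compute m(α_i) mod 7:
  α_1 = 5: Horner steps 3 → 3, so m(5) = 3.
  α_2 = 1: Horner steps 3 → 5, so m(1) = 5.
  α_3 = 4: Horner steps 3 → 0, so m(4) = 0.
  α_4 = 3: Horner steps 3 → 4, so m(3) = 4.
  α_5 = 2: Horner steps 3 → 1, so m(2) = 1.
Codeword c = [3, 5, 0, 4, 1] ∈ F_7^5.


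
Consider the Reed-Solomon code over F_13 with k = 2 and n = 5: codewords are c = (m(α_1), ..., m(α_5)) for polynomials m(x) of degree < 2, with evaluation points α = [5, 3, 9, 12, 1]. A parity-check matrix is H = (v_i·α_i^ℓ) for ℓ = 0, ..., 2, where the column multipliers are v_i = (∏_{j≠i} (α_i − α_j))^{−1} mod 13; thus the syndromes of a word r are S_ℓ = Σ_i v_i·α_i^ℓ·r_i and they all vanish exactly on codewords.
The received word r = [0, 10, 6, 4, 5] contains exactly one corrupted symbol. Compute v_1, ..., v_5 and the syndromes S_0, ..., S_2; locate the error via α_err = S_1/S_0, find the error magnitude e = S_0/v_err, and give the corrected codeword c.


S = (12, 12, 12), error at position 5, error magnitude e = 11, c = [0, 10, 6, 4, 7].

Step 1: column multipliers v_i = (∏_{j≠i}(α_i − α_j))^{−1} mod 13.
  i = 1 (α = 5): (5−3)(5−9)(5−12)(5−1) = 2·(−4)·(−7)·4 = 224 ≡ 3, so v_1 = 3^{−1} = 9 (mod 13).
  i = 2 (α = 3): (3−5)(3−9)(3−12)(3−1) = (−2)·(−6)·(−9)·2 = −216 ≡ 5, so v_2 = 5^{−1} = 8 (mod 13).
  i = 3 (α = 9): (9−5)(9−3)(9−12)(9−1) = 4·6·(−3)·8 = −576 ≡ 9, so v_3 = 9^{−1} = 3 (mod 13).
  i = 4 (α = 12): (12−5)(12−3)(12−9)(12−1) = 7·9·3·11 = 2079 ≡ 12, so v_4 = 12^{−1} = 12 (mod 13).
  i = 5 (α = 1): (1−5)(1−3)(1−9)(1−12) = (−4)·(−2)·(−8)·(−11) = 704 ≡ 2, so v_5 = 2^{−1} = 7 (mod 13).
  v = [9, 8, 3, 12, 7].
Step 2: syndromes of r = [0, 10, 6, 4, 5] (all sums mod 13).
  S_0 = Σ v_i r_i = 9·0 + 8·10 + 3·6 + 12·4 + 7·5 = 181 ≡ 12.
  S_1 = Σ v_i α_i r_i = 9·5·0 + 8·3·10 + 3·9·6 + 12·12·4 + 7·1·5 = 1013 ≡ 12.
  α_i^2 mod 13 = [12, 9, 3, 1, 1].
  S_2 = Σ v_i α_i^2 r_i = 9·12·0 + 8·9·10 + 3·3·6 + 12·1·4 + 7·1·5 = 857 ≡ 12.
  S = (12, 12, 12) ≠ 0, so r is not a codeword (an error is present).
Step 3: locate the error. For a single error e at position i, S_ℓ = v_i·e·α_i^ℓ, so α_err = S_1/S_0.
  S_0^{−1} = 12^{−1} = 12 (mod 13), so α_err = 12·12 = 144 ≡ 1 = α_5. Error position i = 5.
  Consistency check: S_2/S_1 = 12·12 = 144 ≡ 1 = α_err ✓ (single-error assumption holds).
Step 4: error magnitude e = S_0/v_5 = S_0·∏_{j≠5}(α_5 − α_j) = 12·2 = 24 ≡ 11 (mod 13).
Step 5: correct position 5: c_5 = r_5 − e = 5 − 11 ≡ 7 (mod 13). Hence c = [0, 10, 6, 4, 7].
  Check: interpolating c through the α_i gives m(x) = 12 + 8·x (degree < 2) with m(α_i) = c_i for every i, so c is indeed a codeword.


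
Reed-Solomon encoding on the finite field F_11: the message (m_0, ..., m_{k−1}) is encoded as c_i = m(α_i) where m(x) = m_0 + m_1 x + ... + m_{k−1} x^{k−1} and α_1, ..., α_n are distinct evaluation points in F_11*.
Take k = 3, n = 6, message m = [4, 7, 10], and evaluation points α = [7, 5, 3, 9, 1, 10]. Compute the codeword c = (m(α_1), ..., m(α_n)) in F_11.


c = [4, 3, 5, 8, 10, 7]

Message polynomial: m(x) = 4 + 7·x + 10·x^2 (mod 11).
For each evaluation point α_i, compute m(α_i) mod 11:
  α_1 = 7: Horner steps 10 → 0 → 4, so m(7) = 4.
  α_2 = 5: Horner steps 10 → 2 → 3, so m(5) = 3.
  α_3 = 3: Horner steps 10 → 4 → 5, so m(3) = 5.
  α_4 = 9: Horner steps 10 → 9 → 8, so m(9) = 8.
  α_5 = 1: Horner steps 10 → 6 → 10, so m(1) = 10.
  α_6 = 10: Horner steps 10 → 8 → 7, so m(10) = 7.
Codeword c = [4, 3, 5, 8, 10, 7] ∈ F_11^6.


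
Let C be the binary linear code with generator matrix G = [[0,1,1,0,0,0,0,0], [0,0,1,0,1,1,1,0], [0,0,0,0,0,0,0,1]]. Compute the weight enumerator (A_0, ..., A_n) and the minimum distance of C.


Weight distribution: A_0 = 1, A_1 = 1, A_2 = 1, A_3 = 1, A_4 = 2, A_5 = 2. Minimum distance d = 1.

Enumerate all 2^3 = 8 messages m ∈ F_2^3.
For each, compute codeword c = mG in F_2^8, then tally its weight.
  m = 000 → c = 00000000, weight = 0.
  m = 100 → c = 01100000, weight = 2.
  m = 010 → c = 00101110, weight = 4.
  m = 110 → c = 01001110, weight = 4.
  m = 001 → c = 00000001, weight = 1.
  m = 101 → c = 01100001, weight = 3.
  m = 011 → c = 00101111, weight = 5.
  m = 111 → c = 01001111, weight = 5.
Tally weights:
  weight 0: 1 codewords.
  weight 1: 1 codewords.
  weight 2: 1 codewords.
  weight 3: 1 codewords.
  weight 4: 2 codewords.
  weight 5: 2 codewords.
Minimum distance d = smallest w > 0 with A_w > 0 = 1.
Sanity: Σ A_w = 8 = 2^3 = 8 ✓.


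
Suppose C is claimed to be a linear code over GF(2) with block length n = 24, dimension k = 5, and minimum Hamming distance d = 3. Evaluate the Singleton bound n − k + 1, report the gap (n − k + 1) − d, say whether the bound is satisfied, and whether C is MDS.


Singleton RHS = n − k + 1 = 20, slack = 17, bound satisfied, not MDS.

Singleton bound: d ≤ n − k + 1.
Here n = 24, k = 5, so n − k + 1 = 20.
Given d = 3, check d ≤ 20: YES.
Slack = (n − k + 1) − d = 17.
The code is NOT MDS (slack = 17 > 0).
Description: the claimed parameters are [24, 5, 3]_2; such a code would be non-MDS.


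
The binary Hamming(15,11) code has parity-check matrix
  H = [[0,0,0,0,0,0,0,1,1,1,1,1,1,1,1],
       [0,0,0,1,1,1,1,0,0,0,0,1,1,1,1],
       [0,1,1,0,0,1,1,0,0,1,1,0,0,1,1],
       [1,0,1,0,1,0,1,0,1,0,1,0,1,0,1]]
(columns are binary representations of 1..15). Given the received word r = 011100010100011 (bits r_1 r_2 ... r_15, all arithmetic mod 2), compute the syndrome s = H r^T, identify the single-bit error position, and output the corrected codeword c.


s = (0, 1, 1, 0)^T, error position = 6, corrected codeword c = 011101010100011

Compute s = H r^T mod 2 one row at a time:
  s_1 = 1 + 0 + 1 + 0 + 0 + 0 + 1 + 1 = 4 ≡ 0 (mod 2).
  s_2 = 1 + 0 + 0 + 0 + 0 + 0 + 1 + 1 = 3 ≡ 1 (mod 2).
  s_3 = 1 + 1 + 0 + 0 + 1 + 0 + 1 + 1 = 5 ≡ 1 (mod 2).
  s_4 = 0 + 1 + 0 + 0 + 0 + 0 + 0 + 1 = 2 ≡ 0 (mod 2).
s = (0, 1, 1, 0)^T — this equals column 6 of H (binary 0110), so error is at position 6.
Correct: flip bit 6 of r = 011100010100011 to get c = 011101010100011.


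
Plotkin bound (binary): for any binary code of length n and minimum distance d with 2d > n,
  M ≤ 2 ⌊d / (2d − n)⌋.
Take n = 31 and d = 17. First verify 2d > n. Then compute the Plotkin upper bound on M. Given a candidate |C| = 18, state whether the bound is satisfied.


Plotkin bound M ≤ 10; given |C| = 18 > bound (violated).

Check applicability: 2d = 34, n = 31.
2d − n = 3 > 0, so Plotkin applies.
Compute d/(2d−n) = 17/3 ≈ 5.6667.
⌊d/(2d−n)⌋ = 5.
Plotkin bound: M ≤ 2·5 = 10.
Given |C| = 18, check: VIOLATED.
This |C| is above the Plotkin bound, so no binary code with n = 31, d = 17 and 18 codewords exists.


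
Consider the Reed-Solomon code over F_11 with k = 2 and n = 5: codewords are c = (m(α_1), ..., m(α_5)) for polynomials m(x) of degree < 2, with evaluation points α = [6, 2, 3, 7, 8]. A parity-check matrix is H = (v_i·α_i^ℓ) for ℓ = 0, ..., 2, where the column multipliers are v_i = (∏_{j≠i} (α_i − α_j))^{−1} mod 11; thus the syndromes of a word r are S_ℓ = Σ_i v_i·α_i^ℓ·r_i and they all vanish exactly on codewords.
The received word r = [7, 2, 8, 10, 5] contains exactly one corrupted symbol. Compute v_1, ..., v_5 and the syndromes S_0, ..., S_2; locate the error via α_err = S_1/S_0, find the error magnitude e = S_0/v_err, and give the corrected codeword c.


S = (7, 9, 10), error at position 1, error magnitude e = 3, c = [4, 2, 8, 10, 5].

Step 1: column multipliers v_i = (∏_{j≠i}(α_i − α_j))^{−1} mod 11.
  i = 1 (α = 6): (6−2)(6−3)(6−7)(6−8) = 4·3·(−1)·(−2) = 24 ≡ 2, so v_1 = 2^{−1} = 6 (mod 11).
  i = 2 (α = 2): (2−6)(2−3)(2−7)(2−8) = (−4)·(−1)·(−5)·(−6) = 120 ≡ 10, so v_2 = 10^{−1} = 10 (mod 11).
  i = 3 (α = 3): (3−6)(3−2)(3−7)(3−8) = (−3)·1·(−4)·(−5) = −60 ≡ 6, so v_3 = 6^{−1} = 2 (mod 11).
  i = 4 (α = 7): (7−6)(7−2)(7−3)(7−8) = 1·5·4·(−1) = −20 ≡ 2, so v_4 = 2^{−1} = 6 (mod 11).
  i = 5 (α = 8): (8−6)(8−2)(8−3)(8−7) = 2·6·5·1 = 60 ≡ 5, so v_5 = 5^{−1} = 9 (mod 11).
  v = [6, 10, 2, 6, 9].
Step 2: syndromes of r = [7, 2, 8, 10, 5] (all sums mod 11).
  S_0 = Σ v_i r_i = 6·7 + 10·2 + 2·8 + 6·10 + 9·5 = 183 ≡ 7.
  S_1 = Σ v_i α_i r_i = 6·6·7 + 10·2·2 + 2·3·8 + 6·7·10 + 9·8·5 = 1120 ≡ 9.
  α_i^2 mod 11 = [3, 4, 9, 5, 9].
  S_2 = Σ v_i α_i^2 r_i = 6·3·7 + 10·4·2 + 2·9·8 + 6·5·10 + 9·9·5 = 1055 ≡ 10.
  S = (7, 9, 10) ≠ 0, so r is not a codeword (an error is present).
Step 3: locate the error. For a single error e at position i, S_ℓ = v_i·e·α_i^ℓ, so α_err = S_1/S_0.
  S_0^{−1} = 7^{−1} = 8 (mod 11), so α_err = 9·8 = 72 ≡ 6 = α_1. Error position i = 1.
  Consistency check: S_2/S_1 = 10·5 = 50 ≡ 6 = α_err ✓ (single-error assumption holds).
Step 4: error magnitude e = S_0/v_1 = S_0·∏_{j≠1}(α_1 − α_j) = 7·2 = 14 ≡ 3 (mod 11).
Step 5: correct position 1: c_1 = r_1 − e = 7 − 3 ≡ 4 (mod 11). Hence c = [4, 2, 8, 10, 5].
  Check: interpolating c through the α_i gives m(x) = 1 + 6·x (degree < 2) with m(α_i) = c_i for every i, so c is indeed a codeword.


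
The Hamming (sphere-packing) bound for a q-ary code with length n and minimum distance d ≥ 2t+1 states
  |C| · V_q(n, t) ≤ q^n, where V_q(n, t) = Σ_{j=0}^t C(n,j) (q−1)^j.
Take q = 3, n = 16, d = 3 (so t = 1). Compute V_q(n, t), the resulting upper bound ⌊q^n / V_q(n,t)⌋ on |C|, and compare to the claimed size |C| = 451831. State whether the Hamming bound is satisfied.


V_q(n, t) = 33, q^n = 43046721, Hamming bound = 1304446, |C| = 451831 ≤ bound (satisfied).

Step 1: Compute V_q(n, t) = Σ_{j=0}^1 C(n, j) (q−1)^j.
  j = 0: C(16,0)·(2)^0 = 1·1 = 1.
  j = 1: C(16,1)·(2)^1 = 16·2 = 32.
  V_q(n, t) = 1 + 32 = 33.
Step 2: q^n = 3^16 = 43046721.
Step 3: Hamming bound ⌊q^n / V_q(n,t)⌋ = ⌊43046721/33⌋ = 1304446.
Step 4: Compare |C| = 451831 to 1304446: satisfied.
The claimed |C| lies below the Hamming bound.


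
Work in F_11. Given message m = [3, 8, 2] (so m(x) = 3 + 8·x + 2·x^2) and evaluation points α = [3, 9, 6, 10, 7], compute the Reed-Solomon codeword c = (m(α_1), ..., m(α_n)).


c = [1, 6, 2, 8, 3]

Message polynomial: m(x) = 3 + 8·x + 2·x^2 (mod 11).
For each evaluation point α_i, compute m(α_i) mod 11:
  α_1 = 3: Horner steps 2 → 3 → 1, so m(3) = 1.
  α_2 = 9: Horner steps 2 → 4 → 6, so m(9) = 6.
  α_3 = 6: Horner steps 2 → 9 → 2, so m(6) = 2.
  α_4 = 10: Horner steps 2 → 6 → 8, so m(10) = 8.
  α_5 = 7: Horner steps 2 → 0 → 3, so m(7) = 3.
Codeword c = [1, 6, 2, 8, 3] ∈ F_11^5.


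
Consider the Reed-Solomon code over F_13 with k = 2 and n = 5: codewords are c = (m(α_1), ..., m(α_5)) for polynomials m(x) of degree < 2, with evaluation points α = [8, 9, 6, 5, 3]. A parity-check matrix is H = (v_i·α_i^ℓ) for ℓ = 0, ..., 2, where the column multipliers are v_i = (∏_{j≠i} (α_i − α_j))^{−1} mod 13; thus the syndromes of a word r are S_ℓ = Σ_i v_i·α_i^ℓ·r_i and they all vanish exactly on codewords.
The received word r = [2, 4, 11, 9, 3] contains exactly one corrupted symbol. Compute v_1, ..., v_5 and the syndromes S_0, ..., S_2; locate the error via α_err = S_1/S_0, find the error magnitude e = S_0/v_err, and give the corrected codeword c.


S = (1, 3, 9), error at position 5, error magnitude e = 11, c = [2, 4, 11, 9, 5].

Step 1: column multipliers v_i = (∏_{j≠i}(α_i − α_j))^{−1} mod 13.
  i = 1 (α = 8): (8−9)(8−6)(8−5)(8−3) = (−1)·2·3·5 = −30 ≡ 9, so v_1 = 9^{−1} = 3 (mod 13).
  i = 2 (α = 9): (9−8)(9−6)(9−5)(9−3) = 1·3·4·6 = 72 ≡ 7, so v_2 = 7^{−1} = 2 (mod 13).
  i = 3 (α = 6): (6−8)(6−9)(6−5)(6−3) = (−2)·(−3)·1·3 = 18 ≡ 5, so v_3 = 5^{−1} = 8 (mod 13).
  i = 4 (α = 5): (5−8)(5−9)(5−6)(5−3) = (−3)·(−4)·(−1)·2 = −24 ≡ 2, so v_4 = 2^{−1} = 7 (mod 13).
  i = 5 (α = 3): (3−8)(3−9)(3−6)(3−5) = (−5)·(−6)·(−3)·(−2) = 180 ≡ 11, so v_5 = 11^{−1} = 6 (mod 13).
  v = [3, 2, 8, 7, 6].
Step 2: syndromes of r = [2, 4, 11, 9, 3] (all sums mod 13).
  S_0 = Σ v_i r_i = 3·2 + 2·4 + 8·11 + 7·9 + 6·3 = 183 ≡ 1.
  S_1 = Σ v_i α_i r_i = 3·8·2 + 2·9·4 + 8·6·11 + 7·5·9 + 6·3·3 = 1017 ≡ 3.
  α_i^2 mod 13 = [12, 3, 10, 12, 9].
  S_2 = Σ v_i α_i^2 r_i = 3·12·2 + 2·3·4 + 8·10·11 + 7·12·9 + 6·9·3 = 1894 ≡ 9.
  S = (1, 3, 9) ≠ 0, so r is not a codeword (an error is present).
Step 3: locate the error. For a single error e at position i, S_ℓ = v_i·e·α_i^ℓ, so α_err = S_1/S_0.
  S_0^{−1} = 1^{−1} = 1 (mod 13), so α_err = 3·1 = 3 ≡ 3 = α_5. Error position i = 5.
  Consistency check: S_2/S_1 = 9·9 = 81 ≡ 3 = α_err ✓ (single-error assumption holds).
Step 4: error magnitude e = S_0/v_5 = S_0·∏_{j≠5}(α_5 − α_j) = 1·11 = 11 ≡ 11 (mod 13).
Step 5: correct position 5: c_5 = r_5 − e = 3 − 11 ≡ 5 (mod 13). Hence c = [2, 4, 11, 9, 5].
  Check: interpolating c through the α_i gives m(x) = 12 + 2·x (degree < 2) with m(α_i) = c_i for every i, so c is indeed a codeword.


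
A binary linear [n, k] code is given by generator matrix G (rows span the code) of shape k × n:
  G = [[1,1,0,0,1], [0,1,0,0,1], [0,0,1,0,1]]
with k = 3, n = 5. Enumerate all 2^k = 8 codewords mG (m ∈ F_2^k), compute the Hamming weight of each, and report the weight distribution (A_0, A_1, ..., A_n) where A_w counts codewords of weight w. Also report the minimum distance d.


Weight distribution: A_0 = 1, A_1 = 1, A_2 = 3, A_3 = 3. Minimum distance d = 1.

Enumerate all 2^3 = 8 messages m ∈ F_2^3.
For each, compute codeword c = mG in F_2^5, then tally its weight.
  m = 000 → c = 00000, weight = 0.
  m = 100 → c = 11001, weight = 3.
  m = 010 → c = 01001, weight = 2.
  m = 110 → c = 10000, weight = 1.
  m = 001 → c = 00101, weight = 2.
  m = 101 → c = 11100, weight = 3.
  m = 011 → c = 01100, weight = 2.
  m = 111 → c = 10101, weight = 3.
Tally weights:
  weight 0: 1 codewords.
  weight 1: 1 codewords.
  weight 2: 3 codewords.
  weight 3: 3 codewords.
Minimum distance d = smallest w > 0 with A_w > 0 = 1.
Sanity: Σ A_w = 8 = 2^3 = 8 ✓.


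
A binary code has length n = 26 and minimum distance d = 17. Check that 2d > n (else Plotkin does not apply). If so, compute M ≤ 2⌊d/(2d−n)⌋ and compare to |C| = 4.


Plotkin bound M ≤ 4; given |C| = 4 ≤ bound (satisfied).

Check applicability: 2d = 34, n = 26.
2d − n = 8 > 0, so Plotkin applies.
Compute d/(2d−n) = 17/8 ≈ 2.1250.
⌊d/(2d−n)⌋ = 2.
Plotkin bound: M ≤ 2·2 = 4.
Given |C| = 4, check: satisfied.
This |C| is at the Plotkin bound.


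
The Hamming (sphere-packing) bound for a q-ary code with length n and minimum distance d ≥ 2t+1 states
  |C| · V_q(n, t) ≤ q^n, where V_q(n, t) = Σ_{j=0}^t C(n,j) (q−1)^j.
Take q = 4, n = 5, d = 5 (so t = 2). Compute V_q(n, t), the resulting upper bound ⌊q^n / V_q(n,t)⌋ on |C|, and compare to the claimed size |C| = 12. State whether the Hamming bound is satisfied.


V_q(n, t) = 106, q^n = 1024, Hamming bound = 9, |C| = 12 > bound (violated).

Step 1: Compute V_q(n, t) = Σ_{j=0}^2 C(n, j) (q−1)^j.
  j = 0: C(5,0)·(3)^0 = 1·1 = 1.
  j = 1: C(5,1)·(3)^1 = 5·3 = 15.
  j = 2: C(5,2)·(3)^2 = 10·9 = 90.
  V_q(n, t) = 1 + 15 + 90 = 106.
Step 2: q^n = 4^5 = 1024.
Step 3: Hamming bound ⌊q^n / V_q(n,t)⌋ = ⌊1024/106⌋ = 9.
Step 4: Compare |C| = 12 to 9: violated.
The claimed |C| lies above the Hamming bound, so no 4-ary code of length 5 with d ≥ 5 can have 12 codewords.
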